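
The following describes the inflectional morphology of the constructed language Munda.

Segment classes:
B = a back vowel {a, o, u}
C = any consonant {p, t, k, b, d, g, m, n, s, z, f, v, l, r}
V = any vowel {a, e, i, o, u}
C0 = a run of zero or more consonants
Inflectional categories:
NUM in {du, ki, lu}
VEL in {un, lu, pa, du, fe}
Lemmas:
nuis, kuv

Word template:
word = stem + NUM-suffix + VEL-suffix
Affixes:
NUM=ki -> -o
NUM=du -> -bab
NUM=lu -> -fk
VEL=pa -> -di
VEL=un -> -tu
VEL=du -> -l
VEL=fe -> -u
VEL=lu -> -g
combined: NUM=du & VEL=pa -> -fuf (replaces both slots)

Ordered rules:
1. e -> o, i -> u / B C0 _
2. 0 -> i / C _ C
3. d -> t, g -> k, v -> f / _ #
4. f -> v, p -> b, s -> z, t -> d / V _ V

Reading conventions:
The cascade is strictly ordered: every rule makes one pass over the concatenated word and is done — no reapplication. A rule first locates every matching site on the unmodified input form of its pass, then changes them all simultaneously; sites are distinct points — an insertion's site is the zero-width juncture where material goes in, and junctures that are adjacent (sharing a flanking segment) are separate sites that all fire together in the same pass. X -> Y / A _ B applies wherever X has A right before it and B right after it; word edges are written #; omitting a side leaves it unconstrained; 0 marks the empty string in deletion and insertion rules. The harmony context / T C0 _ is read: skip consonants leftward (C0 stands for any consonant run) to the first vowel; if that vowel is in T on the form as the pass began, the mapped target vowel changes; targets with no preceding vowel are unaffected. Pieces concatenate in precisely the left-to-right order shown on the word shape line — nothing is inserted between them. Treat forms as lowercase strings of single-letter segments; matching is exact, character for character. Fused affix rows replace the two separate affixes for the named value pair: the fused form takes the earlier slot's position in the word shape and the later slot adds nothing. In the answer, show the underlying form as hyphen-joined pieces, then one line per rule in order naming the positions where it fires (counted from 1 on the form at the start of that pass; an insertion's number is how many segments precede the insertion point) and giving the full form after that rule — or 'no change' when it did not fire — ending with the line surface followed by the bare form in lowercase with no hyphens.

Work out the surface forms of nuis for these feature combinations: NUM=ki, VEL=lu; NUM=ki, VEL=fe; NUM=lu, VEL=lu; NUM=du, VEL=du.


cell NUM=ki, VEL=lu:
underlying: nuis-o-g
1. e -> o, i -> u / B C0 _: fires at position(s) 3: nuusog
2. 0 -> i / C _ C: no change
3. d -> t, g -> k, v -> f / _ #: fires at position(s) 6: nuusok
4. f -> v, p -> b, s -> z, t -> d / V _ V: fires at position(s) 4: nuuzok
surface: nuuzok

cell NUM=ki, VEL=fe:
underlying: nuis-o-u
1. e -> o, i -> u / B C0 _: fires at position(s) 3: nuusou
2. 0 -> i / C _ C: no change
3. d -> t, g -> k, v -> f / _ #: no change
4. f -> v, p -> b, s -> z, t -> d / V _ V: fires at position(s) 4: nuuzou
surface: nuuzou

cell NUM=lu, VEL=lu:
underlying: nuis-fk-g
1. e -> o, i -> u / B C0 _: fires at position(s) 3: nuusfkg
2. 0 -> i / C _ C: inserts after position(s) 4, 5, 6: nuusifikig
3. d -> t, g -> k, v -> f / _ #: fires at position(s) 10: nuusifikik
4. f -> v, p -> b, s -> z, t -> d / V _ V: fires at position(s) 4, 6: nuuzivikik
surface: nuuzivikik

cell NUM=du, VEL=du:
underlying: nuis-bab-l
1. e -> o, i -> u / B C0 _: fires at position(s) 3: nuusbabl
2. 0 -> i / C _ C: inserts after position(s) 4, 7: nuusibabil
3. d -> t, g -> k, v -> f / _ #: no change
4. f -> v, p -> b, s -> z, t -> d / V _ V: fires at position(s) 4: nuuzibabil
surface: nuuzibabil


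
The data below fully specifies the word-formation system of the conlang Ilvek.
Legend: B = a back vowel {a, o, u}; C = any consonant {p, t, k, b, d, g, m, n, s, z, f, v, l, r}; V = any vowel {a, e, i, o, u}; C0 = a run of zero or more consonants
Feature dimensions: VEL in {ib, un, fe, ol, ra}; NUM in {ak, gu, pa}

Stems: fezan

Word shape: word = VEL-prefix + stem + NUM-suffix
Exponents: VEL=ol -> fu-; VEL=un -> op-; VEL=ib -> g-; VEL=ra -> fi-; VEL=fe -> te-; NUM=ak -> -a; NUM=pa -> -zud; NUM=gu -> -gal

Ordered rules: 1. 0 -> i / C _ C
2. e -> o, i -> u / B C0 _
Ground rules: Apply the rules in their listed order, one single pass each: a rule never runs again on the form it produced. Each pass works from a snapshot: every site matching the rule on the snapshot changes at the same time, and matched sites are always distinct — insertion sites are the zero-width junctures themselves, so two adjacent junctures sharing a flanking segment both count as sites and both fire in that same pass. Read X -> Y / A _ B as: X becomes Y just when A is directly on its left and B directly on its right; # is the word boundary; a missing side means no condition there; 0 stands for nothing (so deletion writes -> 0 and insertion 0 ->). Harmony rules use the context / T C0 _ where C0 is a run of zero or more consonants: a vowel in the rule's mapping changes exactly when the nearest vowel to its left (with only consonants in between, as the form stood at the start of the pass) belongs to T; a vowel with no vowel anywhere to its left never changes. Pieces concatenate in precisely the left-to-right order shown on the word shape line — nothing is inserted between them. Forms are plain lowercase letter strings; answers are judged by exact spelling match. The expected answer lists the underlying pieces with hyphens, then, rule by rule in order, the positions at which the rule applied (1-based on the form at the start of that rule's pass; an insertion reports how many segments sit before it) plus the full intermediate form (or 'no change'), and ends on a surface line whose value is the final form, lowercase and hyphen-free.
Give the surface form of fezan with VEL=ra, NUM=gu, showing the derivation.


underlying: fi-fezan-gal
1. 0 -> i / C _ C: inserts after position(s) 7: fifezanigal
2. e -> o, i -> u / B C0 _: fires at position(s) 8: fifezanugal
surface: fifezanugal


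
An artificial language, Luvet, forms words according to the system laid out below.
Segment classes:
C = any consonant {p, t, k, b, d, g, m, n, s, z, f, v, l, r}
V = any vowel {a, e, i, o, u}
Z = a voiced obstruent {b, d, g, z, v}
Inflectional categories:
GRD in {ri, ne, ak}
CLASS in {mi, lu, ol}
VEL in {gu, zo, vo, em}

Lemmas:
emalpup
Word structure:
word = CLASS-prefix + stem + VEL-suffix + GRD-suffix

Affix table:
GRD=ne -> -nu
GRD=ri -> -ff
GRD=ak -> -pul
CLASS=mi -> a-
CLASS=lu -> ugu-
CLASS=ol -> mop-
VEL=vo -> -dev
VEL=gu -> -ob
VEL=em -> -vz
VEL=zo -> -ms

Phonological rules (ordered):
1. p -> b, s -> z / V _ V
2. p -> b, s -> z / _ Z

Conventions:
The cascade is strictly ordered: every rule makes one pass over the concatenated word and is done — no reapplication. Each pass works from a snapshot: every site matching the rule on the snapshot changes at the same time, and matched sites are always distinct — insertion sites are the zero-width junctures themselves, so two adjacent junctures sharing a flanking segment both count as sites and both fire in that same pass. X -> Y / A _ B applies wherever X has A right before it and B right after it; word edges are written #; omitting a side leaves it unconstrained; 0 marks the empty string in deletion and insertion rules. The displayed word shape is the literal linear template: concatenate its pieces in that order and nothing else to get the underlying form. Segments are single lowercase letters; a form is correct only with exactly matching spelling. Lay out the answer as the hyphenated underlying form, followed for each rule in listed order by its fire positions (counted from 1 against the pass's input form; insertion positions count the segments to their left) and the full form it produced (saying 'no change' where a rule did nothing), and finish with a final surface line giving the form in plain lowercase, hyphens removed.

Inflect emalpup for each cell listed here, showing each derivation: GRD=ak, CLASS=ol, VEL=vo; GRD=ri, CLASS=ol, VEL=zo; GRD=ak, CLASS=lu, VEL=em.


cell GRD=ak, CLASS=ol, VEL=vo:
underlying: mop-emalpup-dev-pul
1. p -> b, s -> z / V _ V: fires at position(s) 3: mobemalpupdevpul
2. p -> b, s -> z / _ Z: fires at position(s) 10: mobemalpubdevpul
surface: mobemalpubdevpul

cell GRD=ri, CLASS=ol, VEL=zo:
underlying: mop-emalpup-ms-ff
1. p -> b, s -> z / V _ V: fires at position(s) 3: mobemalpupmsff
2. p -> b, s -> z / _ Z: no change
surface: mobemalpupmsff

cell GRD=ak, CLASS=lu, VEL=em:
underlying: ugu-emalpup-vz-pul
1. p -> b, s -> z / V _ V: no change
2. p -> b, s -> z / _ Z: fires at position(s) 10: uguemalpubvzpul
surface: uguemalpubvzpul


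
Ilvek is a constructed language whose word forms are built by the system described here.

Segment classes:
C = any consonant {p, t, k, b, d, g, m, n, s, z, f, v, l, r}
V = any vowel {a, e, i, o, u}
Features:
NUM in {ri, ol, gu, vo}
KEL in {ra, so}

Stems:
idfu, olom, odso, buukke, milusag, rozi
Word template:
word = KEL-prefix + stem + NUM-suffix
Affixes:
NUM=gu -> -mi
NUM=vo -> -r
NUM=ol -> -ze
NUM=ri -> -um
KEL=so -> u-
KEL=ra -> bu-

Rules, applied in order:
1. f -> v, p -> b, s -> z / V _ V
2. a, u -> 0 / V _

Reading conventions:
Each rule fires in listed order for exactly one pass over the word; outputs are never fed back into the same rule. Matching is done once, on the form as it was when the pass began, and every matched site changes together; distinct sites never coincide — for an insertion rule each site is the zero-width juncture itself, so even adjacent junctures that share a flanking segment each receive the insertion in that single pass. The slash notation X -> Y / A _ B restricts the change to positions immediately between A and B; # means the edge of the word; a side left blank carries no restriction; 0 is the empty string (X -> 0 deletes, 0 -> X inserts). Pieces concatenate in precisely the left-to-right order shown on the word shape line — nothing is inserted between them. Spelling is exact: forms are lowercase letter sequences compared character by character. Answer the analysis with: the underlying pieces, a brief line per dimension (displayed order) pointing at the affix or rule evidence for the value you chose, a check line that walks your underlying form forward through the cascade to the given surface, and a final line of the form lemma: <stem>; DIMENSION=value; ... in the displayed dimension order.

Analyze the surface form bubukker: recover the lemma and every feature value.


underlying: bu-buukke-r
NUM=vo - signalled by the affix -r
KEL=ra - signalled by the affix bu-
check: bubuukker -> bubuukker -> bubukker
lemma: buukke; NUM=vo; KEL=ra


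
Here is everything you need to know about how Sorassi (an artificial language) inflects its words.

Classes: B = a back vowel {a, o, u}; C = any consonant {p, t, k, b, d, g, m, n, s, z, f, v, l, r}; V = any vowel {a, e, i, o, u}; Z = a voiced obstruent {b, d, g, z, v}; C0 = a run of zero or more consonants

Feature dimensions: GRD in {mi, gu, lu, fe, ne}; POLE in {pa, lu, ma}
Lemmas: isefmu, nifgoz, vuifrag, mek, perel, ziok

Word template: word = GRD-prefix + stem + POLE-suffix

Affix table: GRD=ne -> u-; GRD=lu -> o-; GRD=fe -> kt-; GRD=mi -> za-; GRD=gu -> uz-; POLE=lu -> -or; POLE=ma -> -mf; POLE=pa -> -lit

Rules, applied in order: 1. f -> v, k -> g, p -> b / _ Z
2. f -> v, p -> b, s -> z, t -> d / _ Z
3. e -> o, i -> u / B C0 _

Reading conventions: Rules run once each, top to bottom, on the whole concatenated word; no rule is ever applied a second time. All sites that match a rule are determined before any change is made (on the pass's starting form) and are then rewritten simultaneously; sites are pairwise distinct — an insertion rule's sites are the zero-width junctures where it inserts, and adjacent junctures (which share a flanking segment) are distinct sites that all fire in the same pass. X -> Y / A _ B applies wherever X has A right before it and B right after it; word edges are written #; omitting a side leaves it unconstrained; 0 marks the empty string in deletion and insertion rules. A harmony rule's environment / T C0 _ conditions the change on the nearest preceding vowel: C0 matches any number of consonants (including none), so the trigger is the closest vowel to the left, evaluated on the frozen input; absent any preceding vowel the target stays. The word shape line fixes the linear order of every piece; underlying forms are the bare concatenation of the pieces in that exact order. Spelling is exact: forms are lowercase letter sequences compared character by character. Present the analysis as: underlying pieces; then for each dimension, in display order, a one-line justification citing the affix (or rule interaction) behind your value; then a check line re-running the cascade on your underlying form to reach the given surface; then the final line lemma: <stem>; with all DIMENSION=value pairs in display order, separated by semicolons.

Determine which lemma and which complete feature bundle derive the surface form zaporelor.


underlying: za-perel-or
GRD=mi - signalled by the affix za-
POLE=lu - signalled by the affix -or
check: zaperelor -> zaperelor -> zaperelor -> zaporelor
lemma: perel; GRD=mi; POLE=lu


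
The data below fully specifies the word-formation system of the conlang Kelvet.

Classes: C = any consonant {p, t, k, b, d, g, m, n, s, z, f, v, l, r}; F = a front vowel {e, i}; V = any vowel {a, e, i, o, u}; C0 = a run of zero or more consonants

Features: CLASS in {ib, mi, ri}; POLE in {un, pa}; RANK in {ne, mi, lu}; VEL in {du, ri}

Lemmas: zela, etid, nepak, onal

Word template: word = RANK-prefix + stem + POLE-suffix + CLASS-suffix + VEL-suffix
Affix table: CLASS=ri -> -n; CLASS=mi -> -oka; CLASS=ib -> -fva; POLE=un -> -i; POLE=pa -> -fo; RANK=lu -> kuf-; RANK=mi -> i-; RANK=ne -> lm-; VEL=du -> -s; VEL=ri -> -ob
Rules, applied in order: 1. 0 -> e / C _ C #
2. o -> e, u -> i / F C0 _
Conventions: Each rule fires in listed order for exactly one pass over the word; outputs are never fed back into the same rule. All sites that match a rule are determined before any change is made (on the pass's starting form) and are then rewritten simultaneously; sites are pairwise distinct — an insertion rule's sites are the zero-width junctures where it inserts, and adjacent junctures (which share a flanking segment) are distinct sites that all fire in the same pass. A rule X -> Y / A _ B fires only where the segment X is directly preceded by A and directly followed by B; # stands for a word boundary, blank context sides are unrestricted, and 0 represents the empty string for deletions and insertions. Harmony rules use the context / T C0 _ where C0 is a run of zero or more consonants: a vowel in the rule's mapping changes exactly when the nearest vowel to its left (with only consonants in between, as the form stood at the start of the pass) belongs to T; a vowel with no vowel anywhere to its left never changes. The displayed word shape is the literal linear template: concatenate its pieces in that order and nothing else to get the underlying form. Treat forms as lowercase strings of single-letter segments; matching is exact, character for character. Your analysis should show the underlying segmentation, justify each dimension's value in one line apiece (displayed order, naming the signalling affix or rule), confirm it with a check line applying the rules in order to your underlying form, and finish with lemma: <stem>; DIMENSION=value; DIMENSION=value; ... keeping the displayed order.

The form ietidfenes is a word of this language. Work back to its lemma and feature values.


underlying: i-etid-fo-n-s
CLASS=ri - signalled by the affix -n
POLE=pa - signalled by the affix -fo
RANK=mi - signalled by the affix i-
VEL=du - signalled by the affix -s
check: ietidfons -> ietidfones -> ietidfenes
lemma: etid; CLASS=ri; POLE=pa; RANK=mi; VEL=du


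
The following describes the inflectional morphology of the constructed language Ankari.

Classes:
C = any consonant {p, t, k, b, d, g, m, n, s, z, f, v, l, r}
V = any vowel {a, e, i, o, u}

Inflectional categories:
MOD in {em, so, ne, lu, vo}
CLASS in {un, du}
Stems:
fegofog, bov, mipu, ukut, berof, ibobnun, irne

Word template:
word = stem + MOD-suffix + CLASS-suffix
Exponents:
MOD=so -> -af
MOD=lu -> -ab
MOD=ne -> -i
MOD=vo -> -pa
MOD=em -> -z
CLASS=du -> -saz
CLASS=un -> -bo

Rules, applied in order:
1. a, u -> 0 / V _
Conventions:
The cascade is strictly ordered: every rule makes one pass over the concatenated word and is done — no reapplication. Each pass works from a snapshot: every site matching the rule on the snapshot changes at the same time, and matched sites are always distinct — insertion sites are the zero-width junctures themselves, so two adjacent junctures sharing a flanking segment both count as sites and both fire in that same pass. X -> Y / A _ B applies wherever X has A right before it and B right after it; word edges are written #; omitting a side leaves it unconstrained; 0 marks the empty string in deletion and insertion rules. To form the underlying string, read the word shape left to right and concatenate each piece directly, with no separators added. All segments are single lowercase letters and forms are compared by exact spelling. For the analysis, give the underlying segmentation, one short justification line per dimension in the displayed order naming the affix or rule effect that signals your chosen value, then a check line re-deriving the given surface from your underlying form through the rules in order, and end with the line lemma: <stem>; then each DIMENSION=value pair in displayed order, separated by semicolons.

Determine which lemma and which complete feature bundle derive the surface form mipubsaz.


underlying: mipu-ab-saz
MOD=lu - signalled by the affix -ab
CLASS=du - signalled by the affix -saz
check: mipuabsaz -> mipubsaz
lemma: mipu; MOD=lu; CLASS=du


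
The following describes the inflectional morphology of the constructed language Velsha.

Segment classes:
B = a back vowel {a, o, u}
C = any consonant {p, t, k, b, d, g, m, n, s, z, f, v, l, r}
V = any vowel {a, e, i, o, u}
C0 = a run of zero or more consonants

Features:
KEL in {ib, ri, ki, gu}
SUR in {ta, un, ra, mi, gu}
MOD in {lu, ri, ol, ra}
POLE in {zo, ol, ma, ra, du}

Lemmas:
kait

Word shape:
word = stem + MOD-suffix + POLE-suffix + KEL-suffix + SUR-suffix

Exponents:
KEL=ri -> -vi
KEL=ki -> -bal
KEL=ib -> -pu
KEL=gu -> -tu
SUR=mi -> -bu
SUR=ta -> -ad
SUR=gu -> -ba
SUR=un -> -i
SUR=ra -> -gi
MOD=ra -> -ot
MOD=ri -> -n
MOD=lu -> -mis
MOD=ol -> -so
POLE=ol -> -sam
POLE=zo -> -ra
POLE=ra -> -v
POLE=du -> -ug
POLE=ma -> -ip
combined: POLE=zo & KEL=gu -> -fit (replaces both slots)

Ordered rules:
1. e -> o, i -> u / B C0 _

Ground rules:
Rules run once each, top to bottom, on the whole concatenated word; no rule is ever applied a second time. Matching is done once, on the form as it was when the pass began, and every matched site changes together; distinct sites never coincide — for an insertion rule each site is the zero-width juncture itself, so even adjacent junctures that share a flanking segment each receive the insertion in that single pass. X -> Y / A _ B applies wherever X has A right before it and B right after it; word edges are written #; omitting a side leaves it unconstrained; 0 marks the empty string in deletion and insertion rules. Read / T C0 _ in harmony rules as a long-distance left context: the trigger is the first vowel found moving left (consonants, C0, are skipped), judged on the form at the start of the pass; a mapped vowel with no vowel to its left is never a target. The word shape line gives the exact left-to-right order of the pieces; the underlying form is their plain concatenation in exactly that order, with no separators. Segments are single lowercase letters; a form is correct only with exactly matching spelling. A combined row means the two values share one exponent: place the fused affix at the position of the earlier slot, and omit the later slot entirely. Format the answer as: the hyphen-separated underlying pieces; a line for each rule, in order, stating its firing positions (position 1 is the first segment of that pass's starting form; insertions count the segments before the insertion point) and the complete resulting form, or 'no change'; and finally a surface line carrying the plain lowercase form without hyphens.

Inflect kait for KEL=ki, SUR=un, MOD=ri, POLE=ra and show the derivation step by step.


underlying: kait-n-v-bal-i
1. e -> o, i -> u / B C0 _: fires at position(s) 3, 10: kautnvbalu
surface: kautnvbalu


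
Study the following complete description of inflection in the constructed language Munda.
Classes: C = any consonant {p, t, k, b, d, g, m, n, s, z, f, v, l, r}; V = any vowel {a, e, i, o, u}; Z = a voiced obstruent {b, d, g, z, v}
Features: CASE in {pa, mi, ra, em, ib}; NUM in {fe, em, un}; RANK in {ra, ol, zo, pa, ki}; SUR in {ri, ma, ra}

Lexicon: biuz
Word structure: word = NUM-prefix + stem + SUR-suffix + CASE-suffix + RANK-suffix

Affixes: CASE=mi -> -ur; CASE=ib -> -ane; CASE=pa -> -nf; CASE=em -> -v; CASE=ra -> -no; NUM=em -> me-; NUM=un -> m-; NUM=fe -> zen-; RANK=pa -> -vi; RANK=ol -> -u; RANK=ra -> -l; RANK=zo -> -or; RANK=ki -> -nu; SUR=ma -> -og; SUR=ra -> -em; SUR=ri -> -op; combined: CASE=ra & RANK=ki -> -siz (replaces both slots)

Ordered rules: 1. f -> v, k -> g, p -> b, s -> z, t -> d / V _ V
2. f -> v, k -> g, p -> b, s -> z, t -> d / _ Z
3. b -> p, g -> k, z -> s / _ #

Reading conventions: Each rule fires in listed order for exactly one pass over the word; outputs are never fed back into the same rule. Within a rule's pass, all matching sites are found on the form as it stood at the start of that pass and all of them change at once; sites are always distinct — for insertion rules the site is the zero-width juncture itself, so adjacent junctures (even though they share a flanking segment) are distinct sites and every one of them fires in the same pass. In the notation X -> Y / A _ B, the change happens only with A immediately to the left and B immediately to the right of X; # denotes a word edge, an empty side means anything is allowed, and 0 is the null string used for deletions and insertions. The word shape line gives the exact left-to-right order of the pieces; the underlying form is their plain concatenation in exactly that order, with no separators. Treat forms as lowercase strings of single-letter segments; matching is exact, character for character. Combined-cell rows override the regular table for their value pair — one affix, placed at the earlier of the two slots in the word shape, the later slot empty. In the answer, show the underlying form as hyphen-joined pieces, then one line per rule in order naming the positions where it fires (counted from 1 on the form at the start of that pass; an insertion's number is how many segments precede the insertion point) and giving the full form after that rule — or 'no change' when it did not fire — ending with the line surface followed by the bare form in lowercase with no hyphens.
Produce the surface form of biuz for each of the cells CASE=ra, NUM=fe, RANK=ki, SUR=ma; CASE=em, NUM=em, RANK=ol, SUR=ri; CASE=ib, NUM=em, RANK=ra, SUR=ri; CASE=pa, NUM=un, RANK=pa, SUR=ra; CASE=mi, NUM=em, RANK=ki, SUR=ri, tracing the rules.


cell CASE=ra, NUM=fe, RANK=ki, SUR=ma:
underlying: zen-biuz-og-siz
1. f -> v, k -> g, p -> b, s -> z, t -> d / V _ V: no change
2. f -> v, k -> g, p -> b, s -> z, t -> d / _ Z: no change
3. b -> p, g -> k, z -> s / _ #: fires at position(s) 12: zenbiuzogsis
surface: zenbiuzogsis

cell CASE=em, NUM=em, RANK=ol, SUR=ri:
underlying: me-biuz-op-v-u
1. f -> v, k -> g, p -> b, s -> z, t -> d / V _ V: no change
2. f -> v, k -> g, p -> b, s -> z, t -> d / _ Z: fires at position(s) 8: mebiuzobvu
3. b -> p, g -> k, z -> s / _ #: no change
surface: mebiuzobvu

cell CASE=ib, NUM=em, RANK=ra, SUR=ri:
underlying: me-biuz-op-ane-l
1. f -> v, k -> g, p -> b, s -> z, t -> d / V _ V: fires at position(s) 8: mebiuzobanel
2. f -> v, k -> g, p -> b, s -> z, t -> d / _ Z: no change
3. b -> p, g -> k, z -> s / _ #: no change
surface: mebiuzobanel

cell CASE=pa, NUM=un, RANK=pa, SUR=ra:
underlying: m-biuz-em-nf-vi
1. f -> v, k -> g, p -> b, s -> z, t -> d / V _ V: no change
2. f -> v, k -> g, p -> b, s -> z, t -> d / _ Z: fires at position(s) 9: mbiuzemnvvi
3. b -> p, g -> k, z -> s / _ #: no change
surface: mbiuzemnvvi

cell CASE=mi, NUM=em, RANK=ki, SUR=ri:
underlying: me-biuz-op-ur-nu
1. f -> v, k -> g, p -> b, s -> z, t -> d / V _ V: fires at position(s) 8: mebiuzoburnu
2. f -> v, k -> g, p -> b, s -> z, t -> d / _ Z: no change
3. b -> p, g -> k, z -> s / _ #: no change
surface: mebiuzoburnu


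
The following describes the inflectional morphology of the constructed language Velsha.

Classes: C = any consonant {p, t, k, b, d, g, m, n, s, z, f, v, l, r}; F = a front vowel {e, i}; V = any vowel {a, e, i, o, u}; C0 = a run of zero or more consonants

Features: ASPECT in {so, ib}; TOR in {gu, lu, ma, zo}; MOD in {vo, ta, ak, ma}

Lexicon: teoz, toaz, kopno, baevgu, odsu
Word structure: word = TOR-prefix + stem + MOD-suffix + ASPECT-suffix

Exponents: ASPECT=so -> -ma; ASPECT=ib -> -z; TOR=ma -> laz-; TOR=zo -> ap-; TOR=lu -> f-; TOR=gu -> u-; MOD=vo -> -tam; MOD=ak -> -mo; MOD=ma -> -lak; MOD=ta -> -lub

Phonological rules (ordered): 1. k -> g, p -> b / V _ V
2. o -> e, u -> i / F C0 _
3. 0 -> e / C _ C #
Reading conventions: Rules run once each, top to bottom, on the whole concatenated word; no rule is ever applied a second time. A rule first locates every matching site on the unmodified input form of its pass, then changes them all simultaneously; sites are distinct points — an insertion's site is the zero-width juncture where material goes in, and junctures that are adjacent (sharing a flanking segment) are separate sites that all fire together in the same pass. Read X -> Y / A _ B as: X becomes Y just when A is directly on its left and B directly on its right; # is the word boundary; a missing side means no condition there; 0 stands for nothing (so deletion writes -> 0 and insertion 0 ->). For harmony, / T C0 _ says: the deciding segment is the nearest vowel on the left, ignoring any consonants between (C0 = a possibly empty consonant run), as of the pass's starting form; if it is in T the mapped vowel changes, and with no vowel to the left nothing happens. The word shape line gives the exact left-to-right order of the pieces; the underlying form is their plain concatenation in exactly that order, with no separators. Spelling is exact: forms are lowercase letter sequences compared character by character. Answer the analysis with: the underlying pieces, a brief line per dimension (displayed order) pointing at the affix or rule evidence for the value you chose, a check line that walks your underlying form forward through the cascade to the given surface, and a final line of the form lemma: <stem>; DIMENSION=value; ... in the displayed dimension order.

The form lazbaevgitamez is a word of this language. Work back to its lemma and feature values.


underlying: laz-baevgu-tam-z
ASPECT=ib - signalled by the affix -z
TOR=ma - signalled by the affix laz-
MOD=vo - signalled by the affix -tam
check: lazbaevgutamz -> lazbaevgutamz -> lazbaevgitamz -> lazbaevgitamez
lemma: baevgu; ASPECT=ib; TOR=ma; MOD=vo


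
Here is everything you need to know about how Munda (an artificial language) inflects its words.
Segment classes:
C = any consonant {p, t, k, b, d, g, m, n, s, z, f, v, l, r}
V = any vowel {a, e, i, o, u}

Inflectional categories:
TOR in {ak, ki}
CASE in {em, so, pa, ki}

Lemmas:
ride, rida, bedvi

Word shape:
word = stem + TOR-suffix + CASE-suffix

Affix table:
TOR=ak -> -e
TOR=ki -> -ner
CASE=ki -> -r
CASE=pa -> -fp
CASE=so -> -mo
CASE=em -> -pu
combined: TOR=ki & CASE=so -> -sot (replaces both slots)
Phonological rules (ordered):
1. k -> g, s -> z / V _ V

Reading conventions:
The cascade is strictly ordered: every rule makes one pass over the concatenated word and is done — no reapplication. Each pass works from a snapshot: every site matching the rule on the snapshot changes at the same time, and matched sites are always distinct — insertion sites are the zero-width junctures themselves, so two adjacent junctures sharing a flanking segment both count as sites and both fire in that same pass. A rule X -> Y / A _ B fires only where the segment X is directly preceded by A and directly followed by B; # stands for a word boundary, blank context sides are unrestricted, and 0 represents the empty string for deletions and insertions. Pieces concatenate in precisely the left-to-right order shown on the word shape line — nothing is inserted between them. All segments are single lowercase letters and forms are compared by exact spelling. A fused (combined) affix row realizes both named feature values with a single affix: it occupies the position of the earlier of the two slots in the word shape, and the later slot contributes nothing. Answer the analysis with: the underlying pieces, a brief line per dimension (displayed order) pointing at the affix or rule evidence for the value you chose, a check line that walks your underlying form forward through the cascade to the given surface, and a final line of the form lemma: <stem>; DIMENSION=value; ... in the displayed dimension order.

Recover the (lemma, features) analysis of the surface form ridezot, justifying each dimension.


underlying: ride-sot
TOR=ki - signalled by the combined affix row
CASE=so - signalled by the combined affix row
check: ridesot -> ridezot
lemma: ride; TOR=ki; CASE=so


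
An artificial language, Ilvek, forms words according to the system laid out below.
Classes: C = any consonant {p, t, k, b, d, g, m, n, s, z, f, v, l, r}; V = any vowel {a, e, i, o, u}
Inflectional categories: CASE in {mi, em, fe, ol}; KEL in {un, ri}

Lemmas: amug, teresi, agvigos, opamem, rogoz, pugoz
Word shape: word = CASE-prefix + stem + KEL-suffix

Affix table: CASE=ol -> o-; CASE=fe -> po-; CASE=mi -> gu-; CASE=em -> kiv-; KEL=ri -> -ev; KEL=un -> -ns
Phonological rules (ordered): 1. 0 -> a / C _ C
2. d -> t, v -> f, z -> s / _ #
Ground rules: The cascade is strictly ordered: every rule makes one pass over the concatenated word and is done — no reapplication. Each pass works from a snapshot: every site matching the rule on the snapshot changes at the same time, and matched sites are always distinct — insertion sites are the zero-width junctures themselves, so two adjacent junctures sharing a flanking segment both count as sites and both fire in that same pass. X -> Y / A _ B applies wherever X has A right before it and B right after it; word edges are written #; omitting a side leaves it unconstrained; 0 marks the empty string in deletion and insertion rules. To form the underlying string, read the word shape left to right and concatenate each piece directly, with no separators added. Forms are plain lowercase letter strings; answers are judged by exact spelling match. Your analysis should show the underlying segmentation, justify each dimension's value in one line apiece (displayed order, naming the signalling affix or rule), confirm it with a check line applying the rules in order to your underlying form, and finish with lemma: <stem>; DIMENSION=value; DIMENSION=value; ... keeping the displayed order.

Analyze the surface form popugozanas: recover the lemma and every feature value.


underlying: po-pugoz-ns
CASE=fe - signalled by the affix po-
KEL=un - signalled by the affix -ns
check: popugozns -> popugozanas -> popugozanas
lemma: pugoz; CASE=fe; KEL=un


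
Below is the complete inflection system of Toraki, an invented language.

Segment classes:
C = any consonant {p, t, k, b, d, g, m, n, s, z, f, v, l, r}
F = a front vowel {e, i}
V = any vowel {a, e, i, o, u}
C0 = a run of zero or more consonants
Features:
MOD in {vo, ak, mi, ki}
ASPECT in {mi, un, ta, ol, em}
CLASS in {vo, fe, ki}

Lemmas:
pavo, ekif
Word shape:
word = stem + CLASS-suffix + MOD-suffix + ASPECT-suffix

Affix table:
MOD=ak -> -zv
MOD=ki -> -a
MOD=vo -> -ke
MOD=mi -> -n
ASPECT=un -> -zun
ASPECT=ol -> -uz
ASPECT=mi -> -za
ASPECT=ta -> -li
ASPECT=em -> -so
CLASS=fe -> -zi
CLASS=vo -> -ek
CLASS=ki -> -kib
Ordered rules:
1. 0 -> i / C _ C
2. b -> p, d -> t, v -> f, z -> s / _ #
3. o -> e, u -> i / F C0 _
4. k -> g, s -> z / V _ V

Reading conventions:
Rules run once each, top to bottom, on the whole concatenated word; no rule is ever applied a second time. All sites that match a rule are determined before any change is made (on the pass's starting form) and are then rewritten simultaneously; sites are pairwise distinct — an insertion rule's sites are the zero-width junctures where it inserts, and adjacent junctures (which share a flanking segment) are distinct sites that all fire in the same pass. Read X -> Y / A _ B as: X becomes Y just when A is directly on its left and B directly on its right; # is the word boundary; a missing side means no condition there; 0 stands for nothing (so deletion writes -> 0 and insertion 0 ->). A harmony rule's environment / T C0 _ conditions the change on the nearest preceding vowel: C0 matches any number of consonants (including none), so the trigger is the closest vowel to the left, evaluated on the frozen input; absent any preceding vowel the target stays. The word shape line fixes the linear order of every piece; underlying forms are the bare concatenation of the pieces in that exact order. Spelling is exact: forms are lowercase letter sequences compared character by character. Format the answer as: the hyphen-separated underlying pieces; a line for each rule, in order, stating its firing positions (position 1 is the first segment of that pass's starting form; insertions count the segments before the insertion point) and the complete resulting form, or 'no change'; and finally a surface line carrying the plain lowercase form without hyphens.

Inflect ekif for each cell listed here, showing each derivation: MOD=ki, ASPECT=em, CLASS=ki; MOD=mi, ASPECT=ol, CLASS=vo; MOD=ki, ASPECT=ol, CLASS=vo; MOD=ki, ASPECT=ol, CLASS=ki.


cell MOD=ki, ASPECT=em, CLASS=ki:
underlying: ekif-kib-a-so
1. 0 -> i / C _ C: inserts after position(s) 4: ekifikibaso
2. b -> p, d -> t, v -> f, z -> s / _ #: no change
3. o -> e, u -> i / F C0 _: no change
4. k -> g, s -> z / V _ V: fires at position(s) 2, 6, 10: egifigibazo
surface: egifigibazo

cell MOD=mi, ASPECT=ol, CLASS=vo:
underlying: ekif-ek-n-uz
1. 0 -> i / C _ C: inserts after position(s) 6: ekifekinuz
2. b -> p, d -> t, v -> f, z -> s / _ #: fires at position(s) 10: ekifekinus
3. o -> e, u -> i / F C0 _: fires at position(s) 9: ekifekinis
4. k -> g, s -> z / V _ V: fires at position(s) 2, 6: egifeginis
surface: egifeginis

cell MOD=ki, ASPECT=ol, CLASS=vo:
underlying: ekif-ek-a-uz
1. 0 -> i / C _ C: no change
2. b -> p, d -> t, v -> f, z -> s / _ #: fires at position(s) 9: ekifekaus
3. o -> e, u -> i / F C0 _: no change
4. k -> g, s -> z / V _ V: fires at position(s) 2, 6: egifegaus
surface: egifegaus

cell MOD=ki, ASPECT=ol, CLASS=ki:
underlying: ekif-kib-a-uz
1. 0 -> i / C _ C: inserts after position(s) 4: ekifikibauz
2. b -> p, d -> t, v -> f, z -> s / _ #: fires at position(s) 11: ekifikibaus
3. o -> e, u -> i / F C0 _: no change
4. k -> g, s -> z / V _ V: fires at position(s) 2, 6: egifigibaus
surface: egifigibaus


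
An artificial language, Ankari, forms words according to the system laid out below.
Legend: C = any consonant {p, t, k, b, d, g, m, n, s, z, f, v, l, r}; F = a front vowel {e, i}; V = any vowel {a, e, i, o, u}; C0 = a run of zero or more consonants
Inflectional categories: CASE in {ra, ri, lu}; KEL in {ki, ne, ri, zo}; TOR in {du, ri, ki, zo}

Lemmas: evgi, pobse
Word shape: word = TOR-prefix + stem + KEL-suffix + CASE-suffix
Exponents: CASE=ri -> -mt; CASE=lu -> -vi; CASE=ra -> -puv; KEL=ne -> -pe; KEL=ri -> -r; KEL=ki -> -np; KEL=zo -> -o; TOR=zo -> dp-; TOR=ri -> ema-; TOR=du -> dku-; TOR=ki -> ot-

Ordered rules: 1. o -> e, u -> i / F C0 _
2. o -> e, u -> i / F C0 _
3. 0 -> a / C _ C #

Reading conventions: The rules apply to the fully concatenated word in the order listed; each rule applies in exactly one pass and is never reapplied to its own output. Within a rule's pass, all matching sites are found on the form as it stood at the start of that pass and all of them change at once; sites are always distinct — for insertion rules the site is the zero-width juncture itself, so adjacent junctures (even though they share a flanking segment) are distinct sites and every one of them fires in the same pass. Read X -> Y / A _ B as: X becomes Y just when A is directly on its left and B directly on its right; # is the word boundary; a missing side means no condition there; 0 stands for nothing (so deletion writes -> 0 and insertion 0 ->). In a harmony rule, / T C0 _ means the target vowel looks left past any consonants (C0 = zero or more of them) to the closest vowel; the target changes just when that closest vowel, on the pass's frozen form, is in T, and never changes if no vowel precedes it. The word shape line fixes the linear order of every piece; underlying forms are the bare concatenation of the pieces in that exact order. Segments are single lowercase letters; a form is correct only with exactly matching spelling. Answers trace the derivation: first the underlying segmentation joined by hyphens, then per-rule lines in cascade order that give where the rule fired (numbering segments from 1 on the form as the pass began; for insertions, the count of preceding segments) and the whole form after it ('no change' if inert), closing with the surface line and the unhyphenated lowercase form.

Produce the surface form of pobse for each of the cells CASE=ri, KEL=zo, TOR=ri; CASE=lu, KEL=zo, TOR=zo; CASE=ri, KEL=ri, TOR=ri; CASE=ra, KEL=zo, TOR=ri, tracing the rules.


cell CASE=ri, KEL=zo, TOR=ri:
underlying: ema-pobse-o-mt
1. o -> e, u -> i / F C0 _: fires at position(s) 9: emapobseemt
2. o -> e, u -> i / F C0 _: no change
3. 0 -> a / C _ C #: inserts after position(s) 10: emapobseemat
surface: emapobseemat

cell CASE=lu, KEL=zo, TOR=zo:
underlying: dp-pobse-o-vi
1. o -> e, u -> i / F C0 _: fires at position(s) 8: dppobseevi
2. o -> e, u -> i / F C0 _: no change
3. 0 -> a / C _ C #: no change
surface: dppobseevi

cell CASE=ri, KEL=ri, TOR=ri:
underlying: ema-pobse-r-mt
1. o -> e, u -> i / F C0 _: no change
2. o -> e, u -> i / F C0 _: no change
3. 0 -> a / C _ C #: inserts after position(s) 10: emapobsermat
surface: emapobsermat

cell CASE=ra, KEL=zo, TOR=ri:
underlying: ema-pobse-o-puv
1. o -> e, u -> i / F C0 _: fires at position(s) 9: emapobseepuv
2. o -> e, u -> i / F C0 _: fires at position(s) 11: emapobseepiv
3. 0 -> a / C _ C #: no change
surface: emapobseepiv


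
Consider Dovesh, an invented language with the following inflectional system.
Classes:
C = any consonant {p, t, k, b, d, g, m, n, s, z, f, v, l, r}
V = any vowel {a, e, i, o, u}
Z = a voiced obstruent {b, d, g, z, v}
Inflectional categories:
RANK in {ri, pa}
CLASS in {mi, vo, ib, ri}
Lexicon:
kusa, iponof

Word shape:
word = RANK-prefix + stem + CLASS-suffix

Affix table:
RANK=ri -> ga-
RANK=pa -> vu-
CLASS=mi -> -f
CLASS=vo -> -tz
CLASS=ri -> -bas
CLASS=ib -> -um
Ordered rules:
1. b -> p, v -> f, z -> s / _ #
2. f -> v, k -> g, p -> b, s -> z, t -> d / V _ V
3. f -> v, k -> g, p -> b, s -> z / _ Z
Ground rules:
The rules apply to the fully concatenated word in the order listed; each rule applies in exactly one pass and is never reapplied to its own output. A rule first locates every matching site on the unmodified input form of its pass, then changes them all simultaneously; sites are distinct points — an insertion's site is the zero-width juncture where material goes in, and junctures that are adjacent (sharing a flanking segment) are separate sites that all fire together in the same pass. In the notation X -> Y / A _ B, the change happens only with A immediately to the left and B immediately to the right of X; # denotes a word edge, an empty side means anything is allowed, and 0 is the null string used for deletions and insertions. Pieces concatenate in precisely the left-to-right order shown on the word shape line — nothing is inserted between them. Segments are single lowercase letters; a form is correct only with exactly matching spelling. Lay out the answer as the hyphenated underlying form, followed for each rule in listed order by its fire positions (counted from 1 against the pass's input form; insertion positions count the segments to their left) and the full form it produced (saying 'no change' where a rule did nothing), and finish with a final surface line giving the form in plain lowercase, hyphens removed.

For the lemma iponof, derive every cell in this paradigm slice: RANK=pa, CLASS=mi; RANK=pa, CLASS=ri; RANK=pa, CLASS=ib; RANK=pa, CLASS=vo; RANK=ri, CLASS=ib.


cell RANK=pa, CLASS=mi:
underlying: vu-iponof-f
1. b -> p, v -> f, z -> s / _ #: no change
2. f -> v, k -> g, p -> b, s -> z, t -> d / V _ V: fires at position(s) 4: vuibonoff
3. f -> v, k -> g, p -> b, s -> z / _ Z: no change
surface: vuibonoff

cell RANK=pa, CLASS=ri:
underlying: vu-iponof-bas
1. b -> p, v -> f, z -> s / _ #: no change
2. f -> v, k -> g, p -> b, s -> z, t -> d / V _ V: fires at position(s) 4: vuibonofbas
3. f -> v, k -> g, p -> b, s -> z / _ Z: fires at position(s) 8: vuibonovbas
surface: vuibonovbas

cell RANK=pa, CLASS=ib:
underlying: vu-iponof-um
1. b -> p, v -> f, z -> s / _ #: no change
2. f -> v, k -> g, p -> b, s -> z, t -> d / V _ V: fires at position(s) 4, 8: vuibonovum
3. f -> v, k -> g, p -> b, s -> z / _ Z: no change
surface: vuibonovum

cell RANK=pa, CLASS=vo:
underlying: vu-iponof-tz
1. b -> p, v -> f, z -> s / _ #: fires at position(s) 10: vuiponofts
2. f -> v, k -> g, p -> b, s -> z, t -> d / V _ V: fires at position(s) 4: vuibonofts
3. f -> v, k -> g, p -> b, s -> z / _ Z: no change
surface: vuibonofts

cell RANK=ri, CLASS=ib:
underlying: ga-iponof-um
1. b -> p, v -> f, z -> s / _ #: no change
2. f -> v, k -> g, p -> b, s -> z, t -> d / V _ V: fires at position(s) 4, 8: gaibonovum
3. f -> v, k -> g, p -> b, s -> z / _ Z: no change
surface: gaibonovum
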